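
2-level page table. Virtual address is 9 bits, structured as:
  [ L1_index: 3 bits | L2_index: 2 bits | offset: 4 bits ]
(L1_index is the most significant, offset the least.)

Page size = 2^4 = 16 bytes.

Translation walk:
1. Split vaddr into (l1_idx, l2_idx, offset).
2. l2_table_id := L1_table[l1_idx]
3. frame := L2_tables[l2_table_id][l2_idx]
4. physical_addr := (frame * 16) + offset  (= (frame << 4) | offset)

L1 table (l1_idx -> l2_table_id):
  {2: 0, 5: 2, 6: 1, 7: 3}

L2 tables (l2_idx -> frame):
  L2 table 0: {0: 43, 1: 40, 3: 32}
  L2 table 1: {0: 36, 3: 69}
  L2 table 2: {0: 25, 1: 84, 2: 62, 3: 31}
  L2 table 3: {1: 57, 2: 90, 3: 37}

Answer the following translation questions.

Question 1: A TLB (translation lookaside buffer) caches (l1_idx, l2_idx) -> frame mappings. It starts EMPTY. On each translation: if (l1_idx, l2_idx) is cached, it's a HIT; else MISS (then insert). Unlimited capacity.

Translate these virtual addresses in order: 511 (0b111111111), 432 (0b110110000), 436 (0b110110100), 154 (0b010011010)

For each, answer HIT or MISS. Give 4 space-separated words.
vaddr=511: (7,3) not in TLB -> MISS, insert
vaddr=432: (6,3) not in TLB -> MISS, insert
vaddr=436: (6,3) in TLB -> HIT
vaddr=154: (2,1) not in TLB -> MISS, insert

Answer: MISS MISS HIT MISS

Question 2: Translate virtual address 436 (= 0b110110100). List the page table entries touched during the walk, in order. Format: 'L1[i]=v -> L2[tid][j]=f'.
Answer: L1[6]=1 -> L2[1][3]=69

Derivation:
vaddr = 436 = 0b110110100
Split: l1_idx=6, l2_idx=3, offset=4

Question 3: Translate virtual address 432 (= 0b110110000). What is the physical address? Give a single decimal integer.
vaddr = 432 = 0b110110000
Split: l1_idx=6, l2_idx=3, offset=0
L1[6] = 1
L2[1][3] = 69
paddr = 69 * 16 + 0 = 1104

Answer: 1104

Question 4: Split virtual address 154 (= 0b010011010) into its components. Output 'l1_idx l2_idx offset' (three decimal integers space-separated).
vaddr = 154 = 0b010011010
  top 3 bits -> l1_idx = 2
  next 2 bits -> l2_idx = 1
  bottom 4 bits -> offset = 10

Answer: 2 1 10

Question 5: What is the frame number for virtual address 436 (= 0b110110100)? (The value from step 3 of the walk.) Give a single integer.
Answer: 69

Derivation:
vaddr = 436: l1_idx=6, l2_idx=3
L1[6] = 1; L2[1][3] = 69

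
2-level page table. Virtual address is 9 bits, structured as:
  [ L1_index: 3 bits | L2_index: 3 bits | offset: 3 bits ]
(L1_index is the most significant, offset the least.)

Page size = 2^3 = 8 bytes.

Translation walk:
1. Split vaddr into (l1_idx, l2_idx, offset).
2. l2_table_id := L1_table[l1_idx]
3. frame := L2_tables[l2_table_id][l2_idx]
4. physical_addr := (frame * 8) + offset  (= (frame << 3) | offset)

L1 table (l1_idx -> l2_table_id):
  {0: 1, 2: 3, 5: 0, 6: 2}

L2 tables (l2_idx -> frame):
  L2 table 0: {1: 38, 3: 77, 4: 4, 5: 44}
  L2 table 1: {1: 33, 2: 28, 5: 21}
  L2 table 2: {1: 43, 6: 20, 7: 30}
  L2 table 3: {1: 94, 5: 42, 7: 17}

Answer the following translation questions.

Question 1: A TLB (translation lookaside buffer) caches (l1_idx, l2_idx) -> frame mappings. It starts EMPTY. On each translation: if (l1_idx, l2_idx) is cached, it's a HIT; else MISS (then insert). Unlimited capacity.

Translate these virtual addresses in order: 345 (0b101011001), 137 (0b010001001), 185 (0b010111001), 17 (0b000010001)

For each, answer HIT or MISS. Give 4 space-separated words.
vaddr=345: (5,3) not in TLB -> MISS, insert
vaddr=137: (2,1) not in TLB -> MISS, insert
vaddr=185: (2,7) not in TLB -> MISS, insert
vaddr=17: (0,2) not in TLB -> MISS, insert

Answer: MISS MISS MISS MISS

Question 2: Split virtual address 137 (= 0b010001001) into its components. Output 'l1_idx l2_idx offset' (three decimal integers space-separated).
vaddr = 137 = 0b010001001
  top 3 bits -> l1_idx = 2
  next 3 bits -> l2_idx = 1
  bottom 3 bits -> offset = 1

Answer: 2 1 1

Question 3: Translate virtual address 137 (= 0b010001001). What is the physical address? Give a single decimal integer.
Answer: 753

Derivation:
vaddr = 137 = 0b010001001
Split: l1_idx=2, l2_idx=1, offset=1
L1[2] = 3
L2[3][1] = 94
paddr = 94 * 8 + 1 = 753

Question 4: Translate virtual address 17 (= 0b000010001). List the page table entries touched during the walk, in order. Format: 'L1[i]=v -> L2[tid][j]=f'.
vaddr = 17 = 0b000010001
Split: l1_idx=0, l2_idx=2, offset=1

Answer: L1[0]=1 -> L2[1][2]=28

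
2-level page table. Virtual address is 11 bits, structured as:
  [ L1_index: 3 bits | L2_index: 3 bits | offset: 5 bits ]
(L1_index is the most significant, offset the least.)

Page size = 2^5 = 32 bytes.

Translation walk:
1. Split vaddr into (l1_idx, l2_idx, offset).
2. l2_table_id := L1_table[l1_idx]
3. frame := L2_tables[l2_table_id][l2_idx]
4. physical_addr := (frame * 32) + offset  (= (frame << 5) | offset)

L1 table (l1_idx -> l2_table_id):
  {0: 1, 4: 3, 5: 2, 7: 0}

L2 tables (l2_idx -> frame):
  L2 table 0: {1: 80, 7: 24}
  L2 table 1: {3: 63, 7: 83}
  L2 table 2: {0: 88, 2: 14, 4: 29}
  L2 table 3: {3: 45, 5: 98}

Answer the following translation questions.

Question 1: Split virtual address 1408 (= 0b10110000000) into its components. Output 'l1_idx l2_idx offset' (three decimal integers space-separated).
vaddr = 1408 = 0b10110000000
  top 3 bits -> l1_idx = 5
  next 3 bits -> l2_idx = 4
  bottom 5 bits -> offset = 0

Answer: 5 4 0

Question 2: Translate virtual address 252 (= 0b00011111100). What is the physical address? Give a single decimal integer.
vaddr = 252 = 0b00011111100
Split: l1_idx=0, l2_idx=7, offset=28
L1[0] = 1
L2[1][7] = 83
paddr = 83 * 32 + 28 = 2684

Answer: 2684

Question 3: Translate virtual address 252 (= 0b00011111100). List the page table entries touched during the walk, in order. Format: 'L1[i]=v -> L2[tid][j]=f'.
Answer: L1[0]=1 -> L2[1][7]=83

Derivation:
vaddr = 252 = 0b00011111100
Split: l1_idx=0, l2_idx=7, offset=28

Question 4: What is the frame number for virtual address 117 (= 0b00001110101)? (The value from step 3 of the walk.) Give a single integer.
Answer: 63

Derivation:
vaddr = 117: l1_idx=0, l2_idx=3
L1[0] = 1; L2[1][3] = 63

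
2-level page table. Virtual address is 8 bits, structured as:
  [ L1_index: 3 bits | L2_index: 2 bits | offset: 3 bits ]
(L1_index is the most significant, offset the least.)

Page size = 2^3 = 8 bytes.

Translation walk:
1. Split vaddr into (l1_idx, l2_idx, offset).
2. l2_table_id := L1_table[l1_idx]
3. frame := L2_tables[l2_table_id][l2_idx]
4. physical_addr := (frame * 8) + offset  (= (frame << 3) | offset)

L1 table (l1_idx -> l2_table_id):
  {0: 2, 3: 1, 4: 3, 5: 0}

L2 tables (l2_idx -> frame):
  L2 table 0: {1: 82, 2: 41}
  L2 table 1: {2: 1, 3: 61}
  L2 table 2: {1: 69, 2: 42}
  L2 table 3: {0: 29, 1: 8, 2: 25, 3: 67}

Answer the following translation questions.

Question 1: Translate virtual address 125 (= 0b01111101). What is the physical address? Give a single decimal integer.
vaddr = 125 = 0b01111101
Split: l1_idx=3, l2_idx=3, offset=5
L1[3] = 1
L2[1][3] = 61
paddr = 61 * 8 + 5 = 493

Answer: 493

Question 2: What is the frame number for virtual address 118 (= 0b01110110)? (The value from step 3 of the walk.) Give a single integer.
vaddr = 118: l1_idx=3, l2_idx=2
L1[3] = 1; L2[1][2] = 1

Answer: 1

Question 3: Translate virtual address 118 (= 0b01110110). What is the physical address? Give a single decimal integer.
vaddr = 118 = 0b01110110
Split: l1_idx=3, l2_idx=2, offset=6
L1[3] = 1
L2[1][2] = 1
paddr = 1 * 8 + 6 = 14

Answer: 14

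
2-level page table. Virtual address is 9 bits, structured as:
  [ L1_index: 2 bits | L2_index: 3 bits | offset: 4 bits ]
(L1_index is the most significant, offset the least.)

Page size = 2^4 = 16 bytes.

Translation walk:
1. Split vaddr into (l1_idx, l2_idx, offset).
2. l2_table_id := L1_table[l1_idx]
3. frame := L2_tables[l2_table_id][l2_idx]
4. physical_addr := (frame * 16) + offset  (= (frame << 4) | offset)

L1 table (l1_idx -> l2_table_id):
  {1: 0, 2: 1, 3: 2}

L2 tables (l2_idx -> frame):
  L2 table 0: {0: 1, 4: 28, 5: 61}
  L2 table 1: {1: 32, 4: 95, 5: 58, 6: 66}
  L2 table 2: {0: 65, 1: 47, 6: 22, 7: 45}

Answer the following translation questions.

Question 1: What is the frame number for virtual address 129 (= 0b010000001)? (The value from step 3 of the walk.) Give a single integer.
Answer: 1

Derivation:
vaddr = 129: l1_idx=1, l2_idx=0
L1[1] = 0; L2[0][0] = 1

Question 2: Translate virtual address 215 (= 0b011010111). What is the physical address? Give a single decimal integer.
vaddr = 215 = 0b011010111
Split: l1_idx=1, l2_idx=5, offset=7
L1[1] = 0
L2[0][5] = 61
paddr = 61 * 16 + 7 = 983

Answer: 983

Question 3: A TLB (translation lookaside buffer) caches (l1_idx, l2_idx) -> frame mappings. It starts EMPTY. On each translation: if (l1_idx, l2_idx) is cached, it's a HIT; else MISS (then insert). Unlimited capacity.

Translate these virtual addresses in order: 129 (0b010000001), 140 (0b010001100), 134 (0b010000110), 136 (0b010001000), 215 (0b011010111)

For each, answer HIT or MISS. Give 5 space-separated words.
Answer: MISS HIT HIT HIT MISS

Derivation:
vaddr=129: (1,0) not in TLB -> MISS, insert
vaddr=140: (1,0) in TLB -> HIT
vaddr=134: (1,0) in TLB -> HIT
vaddr=136: (1,0) in TLB -> HIT
vaddr=215: (1,5) not in TLB -> MISS, insert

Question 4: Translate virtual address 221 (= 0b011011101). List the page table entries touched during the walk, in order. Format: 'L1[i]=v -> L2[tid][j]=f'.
Answer: L1[1]=0 -> L2[0][5]=61

Derivation:
vaddr = 221 = 0b011011101
Split: l1_idx=1, l2_idx=5, offset=13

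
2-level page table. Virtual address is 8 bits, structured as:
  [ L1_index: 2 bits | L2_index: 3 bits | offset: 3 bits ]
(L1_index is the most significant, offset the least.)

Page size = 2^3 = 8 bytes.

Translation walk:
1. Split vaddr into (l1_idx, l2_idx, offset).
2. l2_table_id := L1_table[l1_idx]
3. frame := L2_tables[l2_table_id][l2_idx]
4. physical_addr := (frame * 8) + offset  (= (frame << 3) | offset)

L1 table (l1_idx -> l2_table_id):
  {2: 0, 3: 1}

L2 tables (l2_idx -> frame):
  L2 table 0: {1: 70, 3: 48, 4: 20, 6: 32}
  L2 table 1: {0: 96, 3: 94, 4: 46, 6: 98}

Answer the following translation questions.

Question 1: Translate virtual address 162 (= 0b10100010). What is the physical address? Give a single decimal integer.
vaddr = 162 = 0b10100010
Split: l1_idx=2, l2_idx=4, offset=2
L1[2] = 0
L2[0][4] = 20
paddr = 20 * 8 + 2 = 162

Answer: 162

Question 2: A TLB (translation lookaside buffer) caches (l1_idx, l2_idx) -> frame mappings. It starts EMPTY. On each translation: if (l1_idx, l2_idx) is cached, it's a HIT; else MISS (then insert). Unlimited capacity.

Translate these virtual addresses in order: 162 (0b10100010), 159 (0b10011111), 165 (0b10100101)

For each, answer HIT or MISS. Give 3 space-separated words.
Answer: MISS MISS HIT

Derivation:
vaddr=162: (2,4) not in TLB -> MISS, insert
vaddr=159: (2,3) not in TLB -> MISS, insert
vaddr=165: (2,4) in TLB -> HIT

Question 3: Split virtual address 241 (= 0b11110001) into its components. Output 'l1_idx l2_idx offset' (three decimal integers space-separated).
vaddr = 241 = 0b11110001
  top 2 bits -> l1_idx = 3
  next 3 bits -> l2_idx = 6
  bottom 3 bits -> offset = 1

Answer: 3 6 1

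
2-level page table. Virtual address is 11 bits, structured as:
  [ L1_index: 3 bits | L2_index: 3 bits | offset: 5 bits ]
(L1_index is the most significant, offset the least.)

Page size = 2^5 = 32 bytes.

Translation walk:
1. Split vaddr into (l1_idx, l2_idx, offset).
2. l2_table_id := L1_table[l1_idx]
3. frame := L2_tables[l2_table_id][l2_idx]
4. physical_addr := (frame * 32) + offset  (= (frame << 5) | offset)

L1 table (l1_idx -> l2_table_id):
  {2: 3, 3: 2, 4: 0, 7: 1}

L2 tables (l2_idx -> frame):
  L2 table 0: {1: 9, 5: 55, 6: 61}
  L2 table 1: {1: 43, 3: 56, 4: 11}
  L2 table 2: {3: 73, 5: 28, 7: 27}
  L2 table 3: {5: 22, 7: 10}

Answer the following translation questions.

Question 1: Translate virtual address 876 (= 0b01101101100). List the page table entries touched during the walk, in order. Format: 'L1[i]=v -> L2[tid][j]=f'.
Answer: L1[3]=2 -> L2[2][3]=73

Derivation:
vaddr = 876 = 0b01101101100
Split: l1_idx=3, l2_idx=3, offset=12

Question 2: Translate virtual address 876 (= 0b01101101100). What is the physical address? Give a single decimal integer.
Answer: 2348

Derivation:
vaddr = 876 = 0b01101101100
Split: l1_idx=3, l2_idx=3, offset=12
L1[3] = 2
L2[2][3] = 73
paddr = 73 * 32 + 12 = 2348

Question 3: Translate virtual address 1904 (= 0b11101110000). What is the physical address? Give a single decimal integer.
vaddr = 1904 = 0b11101110000
Split: l1_idx=7, l2_idx=3, offset=16
L1[7] = 1
L2[1][3] = 56
paddr = 56 * 32 + 16 = 1808

Answer: 1808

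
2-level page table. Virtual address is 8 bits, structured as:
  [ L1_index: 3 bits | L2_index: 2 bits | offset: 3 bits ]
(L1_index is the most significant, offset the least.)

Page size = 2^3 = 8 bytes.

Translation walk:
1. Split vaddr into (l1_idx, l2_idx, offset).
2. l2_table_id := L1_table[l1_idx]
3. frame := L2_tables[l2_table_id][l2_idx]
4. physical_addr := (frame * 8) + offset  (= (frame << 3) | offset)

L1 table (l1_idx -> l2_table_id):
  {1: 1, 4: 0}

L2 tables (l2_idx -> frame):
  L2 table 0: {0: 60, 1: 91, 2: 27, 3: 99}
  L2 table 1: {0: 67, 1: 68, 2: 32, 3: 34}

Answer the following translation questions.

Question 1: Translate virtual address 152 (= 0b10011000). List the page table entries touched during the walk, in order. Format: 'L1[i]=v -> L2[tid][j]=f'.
vaddr = 152 = 0b10011000
Split: l1_idx=4, l2_idx=3, offset=0

Answer: L1[4]=0 -> L2[0][3]=99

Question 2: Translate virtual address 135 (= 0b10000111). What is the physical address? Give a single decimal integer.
Answer: 487

Derivation:
vaddr = 135 = 0b10000111
Split: l1_idx=4, l2_idx=0, offset=7
L1[4] = 0
L2[0][0] = 60
paddr = 60 * 8 + 7 = 487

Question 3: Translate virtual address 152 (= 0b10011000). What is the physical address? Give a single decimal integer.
Answer: 792

Derivation:
vaddr = 152 = 0b10011000
Split: l1_idx=4, l2_idx=3, offset=0
L1[4] = 0
L2[0][3] = 99
paddr = 99 * 8 + 0 = 792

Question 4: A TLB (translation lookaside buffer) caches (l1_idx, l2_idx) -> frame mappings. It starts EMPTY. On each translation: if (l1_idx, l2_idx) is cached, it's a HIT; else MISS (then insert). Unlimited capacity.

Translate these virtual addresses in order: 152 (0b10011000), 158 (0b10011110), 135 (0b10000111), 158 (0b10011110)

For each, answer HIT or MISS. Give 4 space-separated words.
vaddr=152: (4,3) not in TLB -> MISS, insert
vaddr=158: (4,3) in TLB -> HIT
vaddr=135: (4,0) not in TLB -> MISS, insert
vaddr=158: (4,3) in TLB -> HIT

Answer: MISS HIT MISS HIT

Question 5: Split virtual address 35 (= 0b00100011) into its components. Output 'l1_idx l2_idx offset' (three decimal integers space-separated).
Answer: 1 0 3

Derivation:
vaddr = 35 = 0b00100011
  top 3 bits -> l1_idx = 1
  next 2 bits -> l2_idx = 0
  bottom 3 bits -> offset = 3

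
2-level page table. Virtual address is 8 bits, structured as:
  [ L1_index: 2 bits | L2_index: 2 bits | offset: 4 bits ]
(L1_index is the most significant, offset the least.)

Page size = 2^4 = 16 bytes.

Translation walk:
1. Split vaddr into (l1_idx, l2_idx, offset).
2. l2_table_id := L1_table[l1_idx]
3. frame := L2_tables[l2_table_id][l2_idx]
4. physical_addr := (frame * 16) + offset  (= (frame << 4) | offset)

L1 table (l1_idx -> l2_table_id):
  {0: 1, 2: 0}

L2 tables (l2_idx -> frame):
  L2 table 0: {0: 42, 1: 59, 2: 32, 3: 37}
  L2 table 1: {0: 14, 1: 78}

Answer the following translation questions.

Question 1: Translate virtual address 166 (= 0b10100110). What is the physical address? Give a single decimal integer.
vaddr = 166 = 0b10100110
Split: l1_idx=2, l2_idx=2, offset=6
L1[2] = 0
L2[0][2] = 32
paddr = 32 * 16 + 6 = 518

Answer: 518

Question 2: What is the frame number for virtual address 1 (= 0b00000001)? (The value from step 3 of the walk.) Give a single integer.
vaddr = 1: l1_idx=0, l2_idx=0
L1[0] = 1; L2[1][0] = 14

Answer: 14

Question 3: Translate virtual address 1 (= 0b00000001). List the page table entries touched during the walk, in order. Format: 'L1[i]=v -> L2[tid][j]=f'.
vaddr = 1 = 0b00000001
Split: l1_idx=0, l2_idx=0, offset=1

Answer: L1[0]=1 -> L2[1][0]=14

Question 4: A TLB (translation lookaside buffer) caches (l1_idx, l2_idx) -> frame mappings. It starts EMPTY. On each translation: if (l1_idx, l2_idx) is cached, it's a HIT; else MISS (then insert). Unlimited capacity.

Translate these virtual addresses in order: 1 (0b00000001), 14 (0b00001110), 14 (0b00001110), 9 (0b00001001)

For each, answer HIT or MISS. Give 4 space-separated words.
vaddr=1: (0,0) not in TLB -> MISS, insert
vaddr=14: (0,0) in TLB -> HIT
vaddr=14: (0,0) in TLB -> HIT
vaddr=9: (0,0) in TLB -> HIT

Answer: MISS HIT HIT HIT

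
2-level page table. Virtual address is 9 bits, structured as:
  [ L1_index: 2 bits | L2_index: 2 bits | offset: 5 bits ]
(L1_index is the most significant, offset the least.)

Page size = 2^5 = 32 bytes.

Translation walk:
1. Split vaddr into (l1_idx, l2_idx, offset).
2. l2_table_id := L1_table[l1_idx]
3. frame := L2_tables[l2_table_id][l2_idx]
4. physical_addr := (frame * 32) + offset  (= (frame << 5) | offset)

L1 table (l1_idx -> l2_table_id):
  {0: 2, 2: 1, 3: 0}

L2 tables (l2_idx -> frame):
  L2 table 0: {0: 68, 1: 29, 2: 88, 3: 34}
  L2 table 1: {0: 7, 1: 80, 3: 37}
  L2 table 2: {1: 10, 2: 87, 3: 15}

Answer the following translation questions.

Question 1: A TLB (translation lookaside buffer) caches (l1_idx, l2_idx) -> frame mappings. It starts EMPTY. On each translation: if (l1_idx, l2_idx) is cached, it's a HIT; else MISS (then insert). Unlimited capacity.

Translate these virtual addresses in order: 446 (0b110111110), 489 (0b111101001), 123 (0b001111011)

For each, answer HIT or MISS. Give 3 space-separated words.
Answer: MISS MISS MISS

Derivation:
vaddr=446: (3,1) not in TLB -> MISS, insert
vaddr=489: (3,3) not in TLB -> MISS, insert
vaddr=123: (0,3) not in TLB -> MISS, insert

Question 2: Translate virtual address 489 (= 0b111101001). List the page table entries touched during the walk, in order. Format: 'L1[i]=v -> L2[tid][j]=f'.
Answer: L1[3]=0 -> L2[0][3]=34

Derivation:
vaddr = 489 = 0b111101001
Split: l1_idx=3, l2_idx=3, offset=9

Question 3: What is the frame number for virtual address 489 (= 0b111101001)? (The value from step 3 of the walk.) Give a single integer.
vaddr = 489: l1_idx=3, l2_idx=3
L1[3] = 0; L2[0][3] = 34

Answer: 34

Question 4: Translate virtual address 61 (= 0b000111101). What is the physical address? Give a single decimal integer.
Answer: 349

Derivation:
vaddr = 61 = 0b000111101
Split: l1_idx=0, l2_idx=1, offset=29
L1[0] = 2
L2[2][1] = 10
paddr = 10 * 32 + 29 = 349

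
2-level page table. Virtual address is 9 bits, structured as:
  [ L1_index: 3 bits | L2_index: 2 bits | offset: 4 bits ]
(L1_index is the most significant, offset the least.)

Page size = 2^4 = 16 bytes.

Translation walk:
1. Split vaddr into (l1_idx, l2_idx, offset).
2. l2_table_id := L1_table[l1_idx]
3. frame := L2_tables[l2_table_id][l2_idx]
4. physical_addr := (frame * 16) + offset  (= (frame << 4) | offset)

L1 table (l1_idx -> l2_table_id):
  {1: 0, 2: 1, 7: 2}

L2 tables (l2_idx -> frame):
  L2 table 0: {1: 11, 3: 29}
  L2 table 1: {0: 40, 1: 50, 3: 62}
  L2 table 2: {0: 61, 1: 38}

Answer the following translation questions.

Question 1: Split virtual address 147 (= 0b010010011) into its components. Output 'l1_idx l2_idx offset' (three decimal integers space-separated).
vaddr = 147 = 0b010010011
  top 3 bits -> l1_idx = 2
  next 2 bits -> l2_idx = 1
  bottom 4 bits -> offset = 3

Answer: 2 1 3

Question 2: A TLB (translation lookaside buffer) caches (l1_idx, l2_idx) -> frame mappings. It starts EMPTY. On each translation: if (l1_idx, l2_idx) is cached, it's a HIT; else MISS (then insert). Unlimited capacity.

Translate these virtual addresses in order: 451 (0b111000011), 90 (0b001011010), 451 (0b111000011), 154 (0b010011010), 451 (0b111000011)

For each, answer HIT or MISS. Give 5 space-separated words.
Answer: MISS MISS HIT MISS HIT

Derivation:
vaddr=451: (7,0) not in TLB -> MISS, insert
vaddr=90: (1,1) not in TLB -> MISS, insert
vaddr=451: (7,0) in TLB -> HIT
vaddr=154: (2,1) not in TLB -> MISS, insert
vaddr=451: (7,0) in TLB -> HIT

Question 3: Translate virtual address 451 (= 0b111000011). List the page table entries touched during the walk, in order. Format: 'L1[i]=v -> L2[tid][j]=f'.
vaddr = 451 = 0b111000011
Split: l1_idx=7, l2_idx=0, offset=3

Answer: L1[7]=2 -> L2[2][0]=61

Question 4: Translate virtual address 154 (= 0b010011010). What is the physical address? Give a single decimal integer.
vaddr = 154 = 0b010011010
Split: l1_idx=2, l2_idx=1, offset=10
L1[2] = 1
L2[1][1] = 50
paddr = 50 * 16 + 10 = 810

Answer: 810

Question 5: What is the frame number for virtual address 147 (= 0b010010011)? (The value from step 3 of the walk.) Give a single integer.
vaddr = 147: l1_idx=2, l2_idx=1
L1[2] = 1; L2[1][1] = 50

Answer: 50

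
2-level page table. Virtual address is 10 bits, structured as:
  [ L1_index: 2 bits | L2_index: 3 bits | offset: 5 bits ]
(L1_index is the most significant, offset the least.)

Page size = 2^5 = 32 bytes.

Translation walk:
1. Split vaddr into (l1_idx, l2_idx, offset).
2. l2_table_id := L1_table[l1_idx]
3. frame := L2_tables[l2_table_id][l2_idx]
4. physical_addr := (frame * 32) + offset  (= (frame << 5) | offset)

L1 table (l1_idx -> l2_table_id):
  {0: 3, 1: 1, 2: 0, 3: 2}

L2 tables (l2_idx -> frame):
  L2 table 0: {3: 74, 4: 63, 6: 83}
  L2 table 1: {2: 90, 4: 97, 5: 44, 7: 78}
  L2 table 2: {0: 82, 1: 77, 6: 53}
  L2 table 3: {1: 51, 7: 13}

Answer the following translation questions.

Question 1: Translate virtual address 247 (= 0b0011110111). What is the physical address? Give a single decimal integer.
vaddr = 247 = 0b0011110111
Split: l1_idx=0, l2_idx=7, offset=23
L1[0] = 3
L2[3][7] = 13
paddr = 13 * 32 + 23 = 439

Answer: 439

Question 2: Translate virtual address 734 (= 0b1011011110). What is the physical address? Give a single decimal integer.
vaddr = 734 = 0b1011011110
Split: l1_idx=2, l2_idx=6, offset=30
L1[2] = 0
L2[0][6] = 83
paddr = 83 * 32 + 30 = 2686

Answer: 2686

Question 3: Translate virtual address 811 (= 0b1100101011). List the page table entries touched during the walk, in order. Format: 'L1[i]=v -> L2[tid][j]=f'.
Answer: L1[3]=2 -> L2[2][1]=77

Derivation:
vaddr = 811 = 0b1100101011
Split: l1_idx=3, l2_idx=1, offset=11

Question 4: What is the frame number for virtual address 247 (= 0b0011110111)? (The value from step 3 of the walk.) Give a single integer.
vaddr = 247: l1_idx=0, l2_idx=7
L1[0] = 3; L2[3][7] = 13

Answer: 13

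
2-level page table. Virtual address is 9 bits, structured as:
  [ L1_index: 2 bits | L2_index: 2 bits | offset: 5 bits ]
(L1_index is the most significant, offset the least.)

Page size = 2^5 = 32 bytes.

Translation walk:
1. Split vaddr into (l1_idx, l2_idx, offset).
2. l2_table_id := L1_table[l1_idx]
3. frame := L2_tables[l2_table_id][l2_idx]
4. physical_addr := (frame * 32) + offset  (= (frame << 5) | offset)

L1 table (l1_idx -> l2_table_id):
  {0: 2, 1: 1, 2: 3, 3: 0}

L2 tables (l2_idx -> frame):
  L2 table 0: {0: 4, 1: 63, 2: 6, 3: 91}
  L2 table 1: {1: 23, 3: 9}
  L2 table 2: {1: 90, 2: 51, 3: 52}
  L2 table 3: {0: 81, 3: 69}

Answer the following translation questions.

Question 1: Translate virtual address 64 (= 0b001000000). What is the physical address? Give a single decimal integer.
vaddr = 64 = 0b001000000
Split: l1_idx=0, l2_idx=2, offset=0
L1[0] = 2
L2[2][2] = 51
paddr = 51 * 32 + 0 = 1632

Answer: 1632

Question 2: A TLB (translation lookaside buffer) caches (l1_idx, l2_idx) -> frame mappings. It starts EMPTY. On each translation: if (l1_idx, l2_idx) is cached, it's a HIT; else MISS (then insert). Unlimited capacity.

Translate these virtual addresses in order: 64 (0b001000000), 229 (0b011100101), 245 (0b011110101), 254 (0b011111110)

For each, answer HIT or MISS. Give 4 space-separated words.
Answer: MISS MISS HIT HIT

Derivation:
vaddr=64: (0,2) not in TLB -> MISS, insert
vaddr=229: (1,3) not in TLB -> MISS, insert
vaddr=245: (1,3) in TLB -> HIT
vaddr=254: (1,3) in TLB -> HIT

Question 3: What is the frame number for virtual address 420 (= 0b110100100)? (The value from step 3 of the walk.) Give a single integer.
Answer: 63

Derivation:
vaddr = 420: l1_idx=3, l2_idx=1
L1[3] = 0; L2[0][1] = 63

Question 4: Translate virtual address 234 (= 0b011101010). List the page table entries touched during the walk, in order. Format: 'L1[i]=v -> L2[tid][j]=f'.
vaddr = 234 = 0b011101010
Split: l1_idx=1, l2_idx=3, offset=10

Answer: L1[1]=1 -> L2[1][3]=9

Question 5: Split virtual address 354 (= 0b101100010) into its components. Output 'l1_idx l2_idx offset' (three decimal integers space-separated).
vaddr = 354 = 0b101100010
  top 2 bits -> l1_idx = 2
  next 2 bits -> l2_idx = 3
  bottom 5 bits -> offset = 2

Answer: 2 3 2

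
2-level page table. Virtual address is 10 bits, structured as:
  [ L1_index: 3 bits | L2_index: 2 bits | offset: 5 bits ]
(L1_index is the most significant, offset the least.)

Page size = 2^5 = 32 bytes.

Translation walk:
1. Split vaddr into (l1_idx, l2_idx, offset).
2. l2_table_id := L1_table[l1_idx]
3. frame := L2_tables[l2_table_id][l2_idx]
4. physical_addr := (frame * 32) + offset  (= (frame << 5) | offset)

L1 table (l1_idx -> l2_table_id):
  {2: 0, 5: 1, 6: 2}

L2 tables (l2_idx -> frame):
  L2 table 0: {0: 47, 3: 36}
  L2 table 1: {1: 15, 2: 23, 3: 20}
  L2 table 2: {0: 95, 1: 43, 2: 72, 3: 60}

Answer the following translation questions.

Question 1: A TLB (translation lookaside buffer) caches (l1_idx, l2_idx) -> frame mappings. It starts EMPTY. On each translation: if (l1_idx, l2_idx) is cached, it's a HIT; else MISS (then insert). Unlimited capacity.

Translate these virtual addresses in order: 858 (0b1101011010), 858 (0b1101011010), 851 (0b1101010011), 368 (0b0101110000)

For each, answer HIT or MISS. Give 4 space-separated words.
vaddr=858: (6,2) not in TLB -> MISS, insert
vaddr=858: (6,2) in TLB -> HIT
vaddr=851: (6,2) in TLB -> HIT
vaddr=368: (2,3) not in TLB -> MISS, insert

Answer: MISS HIT HIT MISS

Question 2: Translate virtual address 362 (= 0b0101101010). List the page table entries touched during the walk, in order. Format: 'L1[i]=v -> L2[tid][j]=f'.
vaddr = 362 = 0b0101101010
Split: l1_idx=2, l2_idx=3, offset=10

Answer: L1[2]=0 -> L2[0][3]=36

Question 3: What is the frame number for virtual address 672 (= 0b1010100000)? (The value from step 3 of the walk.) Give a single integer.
vaddr = 672: l1_idx=5, l2_idx=1
L1[5] = 1; L2[1][1] = 15

Answer: 15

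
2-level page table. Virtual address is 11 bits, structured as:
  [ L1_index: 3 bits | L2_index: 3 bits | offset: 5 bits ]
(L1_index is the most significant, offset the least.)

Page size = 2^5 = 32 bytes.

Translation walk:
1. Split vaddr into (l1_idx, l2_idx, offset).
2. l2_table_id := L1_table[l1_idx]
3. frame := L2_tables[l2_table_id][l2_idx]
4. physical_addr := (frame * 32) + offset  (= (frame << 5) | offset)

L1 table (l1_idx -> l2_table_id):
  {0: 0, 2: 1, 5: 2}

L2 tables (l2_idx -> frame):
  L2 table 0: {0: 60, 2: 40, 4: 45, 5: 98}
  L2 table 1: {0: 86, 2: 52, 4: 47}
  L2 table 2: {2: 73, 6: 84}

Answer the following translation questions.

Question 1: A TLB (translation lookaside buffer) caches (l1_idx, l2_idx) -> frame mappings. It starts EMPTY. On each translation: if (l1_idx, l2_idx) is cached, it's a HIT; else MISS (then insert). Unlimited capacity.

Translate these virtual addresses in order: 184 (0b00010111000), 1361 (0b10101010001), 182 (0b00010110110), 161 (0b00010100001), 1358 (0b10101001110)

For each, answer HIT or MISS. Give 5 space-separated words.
Answer: MISS MISS HIT HIT HIT

Derivation:
vaddr=184: (0,5) not in TLB -> MISS, insert
vaddr=1361: (5,2) not in TLB -> MISS, insert
vaddr=182: (0,5) in TLB -> HIT
vaddr=161: (0,5) in TLB -> HIT
vaddr=1358: (5,2) in TLB -> HIT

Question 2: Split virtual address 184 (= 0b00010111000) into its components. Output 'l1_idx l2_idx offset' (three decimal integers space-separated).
vaddr = 184 = 0b00010111000
  top 3 bits -> l1_idx = 0
  next 3 bits -> l2_idx = 5
  bottom 5 bits -> offset = 24

Answer: 0 5 24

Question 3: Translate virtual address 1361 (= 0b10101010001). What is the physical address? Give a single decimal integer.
Answer: 2353

Derivation:
vaddr = 1361 = 0b10101010001
Split: l1_idx=5, l2_idx=2, offset=17
L1[5] = 2
L2[2][2] = 73
paddr = 73 * 32 + 17 = 2353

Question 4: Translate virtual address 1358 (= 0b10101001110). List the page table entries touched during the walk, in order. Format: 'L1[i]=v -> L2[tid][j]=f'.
vaddr = 1358 = 0b10101001110
Split: l1_idx=5, l2_idx=2, offset=14

Answer: L1[5]=2 -> L2[2][2]=73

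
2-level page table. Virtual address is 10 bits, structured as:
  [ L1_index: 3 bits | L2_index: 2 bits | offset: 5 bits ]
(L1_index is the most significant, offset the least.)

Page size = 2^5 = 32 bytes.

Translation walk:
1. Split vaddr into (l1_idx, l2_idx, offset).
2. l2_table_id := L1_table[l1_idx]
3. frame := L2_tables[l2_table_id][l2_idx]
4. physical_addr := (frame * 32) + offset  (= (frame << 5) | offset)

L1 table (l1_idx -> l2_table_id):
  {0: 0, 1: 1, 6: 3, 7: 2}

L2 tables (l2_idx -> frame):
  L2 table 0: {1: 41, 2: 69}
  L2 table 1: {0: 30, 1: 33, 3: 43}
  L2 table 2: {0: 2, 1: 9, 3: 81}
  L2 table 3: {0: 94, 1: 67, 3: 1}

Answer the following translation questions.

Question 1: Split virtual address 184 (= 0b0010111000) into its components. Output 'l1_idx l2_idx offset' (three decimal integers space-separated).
Answer: 1 1 24

Derivation:
vaddr = 184 = 0b0010111000
  top 3 bits -> l1_idx = 1
  next 2 bits -> l2_idx = 1
  bottom 5 bits -> offset = 24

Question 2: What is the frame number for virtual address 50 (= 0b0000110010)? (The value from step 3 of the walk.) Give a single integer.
Answer: 41

Derivation:
vaddr = 50: l1_idx=0, l2_idx=1
L1[0] = 0; L2[0][1] = 41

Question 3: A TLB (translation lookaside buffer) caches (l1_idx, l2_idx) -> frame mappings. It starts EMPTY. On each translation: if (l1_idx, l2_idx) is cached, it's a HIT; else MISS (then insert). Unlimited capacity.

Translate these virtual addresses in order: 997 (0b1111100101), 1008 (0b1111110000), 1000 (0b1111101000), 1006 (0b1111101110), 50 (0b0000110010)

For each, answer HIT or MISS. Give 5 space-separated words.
vaddr=997: (7,3) not in TLB -> MISS, insert
vaddr=1008: (7,3) in TLB -> HIT
vaddr=1000: (7,3) in TLB -> HIT
vaddr=1006: (7,3) in TLB -> HIT
vaddr=50: (0,1) not in TLB -> MISS, insert

Answer: MISS HIT HIT HIT MISS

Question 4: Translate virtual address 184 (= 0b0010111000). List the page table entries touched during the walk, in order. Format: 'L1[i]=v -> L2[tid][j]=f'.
Answer: L1[1]=1 -> L2[1][1]=33

Derivation:
vaddr = 184 = 0b0010111000
Split: l1_idx=1, l2_idx=1, offset=24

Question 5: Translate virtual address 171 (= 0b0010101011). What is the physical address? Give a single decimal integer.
Answer: 1067

Derivation:
vaddr = 171 = 0b0010101011
Split: l1_idx=1, l2_idx=1, offset=11
L1[1] = 1
L2[1][1] = 33
paddr = 33 * 32 + 11 = 1067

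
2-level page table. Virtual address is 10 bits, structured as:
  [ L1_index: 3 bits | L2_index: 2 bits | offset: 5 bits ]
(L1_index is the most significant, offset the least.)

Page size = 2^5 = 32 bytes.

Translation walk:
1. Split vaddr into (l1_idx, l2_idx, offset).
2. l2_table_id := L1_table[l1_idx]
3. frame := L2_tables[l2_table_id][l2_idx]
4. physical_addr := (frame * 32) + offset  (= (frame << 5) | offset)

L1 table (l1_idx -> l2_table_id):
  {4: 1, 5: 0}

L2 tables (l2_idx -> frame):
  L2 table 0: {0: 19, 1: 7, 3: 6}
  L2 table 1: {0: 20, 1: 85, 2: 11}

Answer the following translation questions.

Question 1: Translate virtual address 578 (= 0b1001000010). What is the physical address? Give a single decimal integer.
vaddr = 578 = 0b1001000010
Split: l1_idx=4, l2_idx=2, offset=2
L1[4] = 1
L2[1][2] = 11
paddr = 11 * 32 + 2 = 354

Answer: 354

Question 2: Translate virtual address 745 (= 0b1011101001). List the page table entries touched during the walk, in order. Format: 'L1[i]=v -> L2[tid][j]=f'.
Answer: L1[5]=0 -> L2[0][3]=6

Derivation:
vaddr = 745 = 0b1011101001
Split: l1_idx=5, l2_idx=3, offset=9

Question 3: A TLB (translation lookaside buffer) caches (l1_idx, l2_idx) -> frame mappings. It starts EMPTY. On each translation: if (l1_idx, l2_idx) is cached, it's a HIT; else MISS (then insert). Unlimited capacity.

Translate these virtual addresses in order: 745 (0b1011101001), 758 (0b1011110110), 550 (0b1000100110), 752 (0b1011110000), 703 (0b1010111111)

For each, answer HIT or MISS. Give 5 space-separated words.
vaddr=745: (5,3) not in TLB -> MISS, insert
vaddr=758: (5,3) in TLB -> HIT
vaddr=550: (4,1) not in TLB -> MISS, insert
vaddr=752: (5,3) in TLB -> HIT
vaddr=703: (5,1) not in TLB -> MISS, insert

Answer: MISS HIT MISS HIT MISS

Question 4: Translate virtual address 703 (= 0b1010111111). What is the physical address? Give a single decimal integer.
vaddr = 703 = 0b1010111111
Split: l1_idx=5, l2_idx=1, offset=31
L1[5] = 0
L2[0][1] = 7
paddr = 7 * 32 + 31 = 255

Answer: 255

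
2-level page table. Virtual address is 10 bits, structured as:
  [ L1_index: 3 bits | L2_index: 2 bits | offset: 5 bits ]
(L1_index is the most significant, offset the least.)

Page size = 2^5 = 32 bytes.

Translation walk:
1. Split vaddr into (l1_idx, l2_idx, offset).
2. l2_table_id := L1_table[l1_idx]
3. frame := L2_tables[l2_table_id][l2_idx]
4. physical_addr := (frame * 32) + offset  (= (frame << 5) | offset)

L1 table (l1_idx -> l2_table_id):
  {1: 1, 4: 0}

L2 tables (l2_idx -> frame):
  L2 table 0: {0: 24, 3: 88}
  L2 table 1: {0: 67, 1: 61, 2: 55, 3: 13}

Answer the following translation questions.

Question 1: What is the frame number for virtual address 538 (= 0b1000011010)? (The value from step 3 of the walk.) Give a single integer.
Answer: 24

Derivation:
vaddr = 538: l1_idx=4, l2_idx=0
L1[4] = 0; L2[0][0] = 24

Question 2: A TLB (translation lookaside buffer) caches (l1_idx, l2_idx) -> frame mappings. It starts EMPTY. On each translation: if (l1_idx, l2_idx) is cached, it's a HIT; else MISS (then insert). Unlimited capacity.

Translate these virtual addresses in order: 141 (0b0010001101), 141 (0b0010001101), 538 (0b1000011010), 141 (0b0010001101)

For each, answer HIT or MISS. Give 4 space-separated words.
vaddr=141: (1,0) not in TLB -> MISS, insert
vaddr=141: (1,0) in TLB -> HIT
vaddr=538: (4,0) not in TLB -> MISS, insert
vaddr=141: (1,0) in TLB -> HIT

Answer: MISS HIT MISS HIT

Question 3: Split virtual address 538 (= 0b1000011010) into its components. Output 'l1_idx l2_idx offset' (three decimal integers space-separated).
vaddr = 538 = 0b1000011010
  top 3 bits -> l1_idx = 4
  next 2 bits -> l2_idx = 0
  bottom 5 bits -> offset = 26

Answer: 4 0 26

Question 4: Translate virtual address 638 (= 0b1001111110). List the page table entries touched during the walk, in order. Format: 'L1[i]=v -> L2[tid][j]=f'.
Answer: L1[4]=0 -> L2[0][3]=88

Derivation:
vaddr = 638 = 0b1001111110
Split: l1_idx=4, l2_idx=3, offset=30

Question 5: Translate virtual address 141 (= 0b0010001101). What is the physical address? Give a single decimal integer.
Answer: 2157

Derivation:
vaddr = 141 = 0b0010001101
Split: l1_idx=1, l2_idx=0, offset=13
L1[1] = 1
L2[1][0] = 67
paddr = 67 * 32 + 13 = 2157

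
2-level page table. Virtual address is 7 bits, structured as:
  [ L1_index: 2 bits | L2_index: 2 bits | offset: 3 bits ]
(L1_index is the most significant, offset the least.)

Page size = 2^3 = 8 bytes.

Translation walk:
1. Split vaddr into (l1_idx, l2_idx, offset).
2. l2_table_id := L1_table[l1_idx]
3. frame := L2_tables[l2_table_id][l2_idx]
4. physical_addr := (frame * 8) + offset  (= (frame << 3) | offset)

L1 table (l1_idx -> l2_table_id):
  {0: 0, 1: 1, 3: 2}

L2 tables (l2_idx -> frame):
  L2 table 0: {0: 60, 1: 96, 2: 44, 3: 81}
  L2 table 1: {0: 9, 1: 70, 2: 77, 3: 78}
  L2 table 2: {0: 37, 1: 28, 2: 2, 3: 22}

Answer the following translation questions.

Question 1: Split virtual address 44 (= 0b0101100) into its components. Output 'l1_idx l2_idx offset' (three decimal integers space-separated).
Answer: 1 1 4

Derivation:
vaddr = 44 = 0b0101100
  top 2 bits -> l1_idx = 1
  next 2 bits -> l2_idx = 1
  bottom 3 bits -> offset = 4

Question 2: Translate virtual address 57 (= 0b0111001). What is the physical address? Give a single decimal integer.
Answer: 625

Derivation:
vaddr = 57 = 0b0111001
Split: l1_idx=1, l2_idx=3, offset=1
L1[1] = 1
L2[1][3] = 78
paddr = 78 * 8 + 1 = 625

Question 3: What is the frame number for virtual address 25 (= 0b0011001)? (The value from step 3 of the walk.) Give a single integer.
vaddr = 25: l1_idx=0, l2_idx=3
L1[0] = 0; L2[0][3] = 81

Answer: 81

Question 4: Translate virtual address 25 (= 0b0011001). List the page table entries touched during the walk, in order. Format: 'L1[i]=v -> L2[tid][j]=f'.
Answer: L1[0]=0 -> L2[0][3]=81

Derivation:
vaddr = 25 = 0b0011001
Split: l1_idx=0, l2_idx=3, offset=1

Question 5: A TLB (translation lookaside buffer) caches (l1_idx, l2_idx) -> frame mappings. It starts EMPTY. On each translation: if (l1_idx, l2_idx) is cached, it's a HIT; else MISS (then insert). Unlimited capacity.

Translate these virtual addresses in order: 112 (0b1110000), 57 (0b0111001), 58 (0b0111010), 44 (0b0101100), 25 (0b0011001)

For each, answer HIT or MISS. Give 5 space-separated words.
Answer: MISS MISS HIT MISS MISS

Derivation:
vaddr=112: (3,2) not in TLB -> MISS, insert
vaddr=57: (1,3) not in TLB -> MISS, insert
vaddr=58: (1,3) in TLB -> HIT
vaddr=44: (1,1) not in TLB -> MISS, insert
vaddr=25: (0,3) not in TLB -> MISS, insert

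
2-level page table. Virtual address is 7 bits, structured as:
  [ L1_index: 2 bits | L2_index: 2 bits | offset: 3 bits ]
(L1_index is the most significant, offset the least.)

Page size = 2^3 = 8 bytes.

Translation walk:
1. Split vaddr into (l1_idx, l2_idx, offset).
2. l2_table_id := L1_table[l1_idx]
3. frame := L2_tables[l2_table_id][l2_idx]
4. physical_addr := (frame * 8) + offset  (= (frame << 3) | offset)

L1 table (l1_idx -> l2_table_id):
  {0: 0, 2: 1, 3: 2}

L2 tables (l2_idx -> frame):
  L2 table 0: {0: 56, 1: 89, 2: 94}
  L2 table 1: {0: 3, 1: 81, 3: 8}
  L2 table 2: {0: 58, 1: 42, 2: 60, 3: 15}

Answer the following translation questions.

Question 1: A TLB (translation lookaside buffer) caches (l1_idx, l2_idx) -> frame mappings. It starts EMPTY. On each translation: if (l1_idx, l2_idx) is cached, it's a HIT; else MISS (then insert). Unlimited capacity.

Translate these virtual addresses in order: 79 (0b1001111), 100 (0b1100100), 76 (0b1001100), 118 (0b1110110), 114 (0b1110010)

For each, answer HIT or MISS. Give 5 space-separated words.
Answer: MISS MISS HIT MISS HIT

Derivation:
vaddr=79: (2,1) not in TLB -> MISS, insert
vaddr=100: (3,0) not in TLB -> MISS, insert
vaddr=76: (2,1) in TLB -> HIT
vaddr=118: (3,2) not in TLB -> MISS, insert
vaddr=114: (3,2) in TLB -> HIT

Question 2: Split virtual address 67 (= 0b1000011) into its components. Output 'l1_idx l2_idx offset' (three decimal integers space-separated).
vaddr = 67 = 0b1000011
  top 2 bits -> l1_idx = 2
  next 2 bits -> l2_idx = 0
  bottom 3 bits -> offset = 3

Answer: 2 0 3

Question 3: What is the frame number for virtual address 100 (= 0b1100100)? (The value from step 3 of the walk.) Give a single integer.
vaddr = 100: l1_idx=3, l2_idx=0
L1[3] = 2; L2[2][0] = 58

Answer: 58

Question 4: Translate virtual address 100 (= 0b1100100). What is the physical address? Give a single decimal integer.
Answer: 468

Derivation:
vaddr = 100 = 0b1100100
Split: l1_idx=3, l2_idx=0, offset=4
L1[3] = 2
L2[2][0] = 58
paddr = 58 * 8 + 4 = 468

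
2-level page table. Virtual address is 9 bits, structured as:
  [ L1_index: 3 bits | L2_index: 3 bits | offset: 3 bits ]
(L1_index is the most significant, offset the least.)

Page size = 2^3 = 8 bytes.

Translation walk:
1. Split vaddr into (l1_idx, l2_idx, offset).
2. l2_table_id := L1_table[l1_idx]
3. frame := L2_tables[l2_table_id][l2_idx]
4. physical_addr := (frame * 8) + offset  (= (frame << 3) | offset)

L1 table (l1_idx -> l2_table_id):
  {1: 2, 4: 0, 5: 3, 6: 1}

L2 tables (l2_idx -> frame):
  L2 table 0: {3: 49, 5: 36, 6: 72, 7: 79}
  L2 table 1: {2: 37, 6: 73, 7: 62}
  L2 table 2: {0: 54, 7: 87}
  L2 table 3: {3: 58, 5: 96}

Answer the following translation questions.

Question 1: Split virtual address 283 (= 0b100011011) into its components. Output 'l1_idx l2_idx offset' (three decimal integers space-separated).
vaddr = 283 = 0b100011011
  top 3 bits -> l1_idx = 4
  next 3 bits -> l2_idx = 3
  bottom 3 bits -> offset = 3

Answer: 4 3 3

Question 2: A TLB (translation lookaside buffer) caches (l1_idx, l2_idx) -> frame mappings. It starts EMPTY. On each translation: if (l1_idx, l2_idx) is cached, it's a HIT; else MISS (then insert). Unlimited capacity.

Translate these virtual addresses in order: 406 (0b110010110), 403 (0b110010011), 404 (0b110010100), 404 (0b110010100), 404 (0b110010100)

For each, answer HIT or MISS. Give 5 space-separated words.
vaddr=406: (6,2) not in TLB -> MISS, insert
vaddr=403: (6,2) in TLB -> HIT
vaddr=404: (6,2) in TLB -> HIT
vaddr=404: (6,2) in TLB -> HIT
vaddr=404: (6,2) in TLB -> HIT

Answer: MISS HIT HIT HIT HIT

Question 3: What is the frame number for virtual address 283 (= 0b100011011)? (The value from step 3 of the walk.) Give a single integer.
Answer: 49

Derivation:
vaddr = 283: l1_idx=4, l2_idx=3
L1[4] = 0; L2[0][3] = 49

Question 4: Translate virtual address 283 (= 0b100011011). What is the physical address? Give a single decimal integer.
Answer: 395

Derivation:
vaddr = 283 = 0b100011011
Split: l1_idx=4, l2_idx=3, offset=3
L1[4] = 0
L2[0][3] = 49
paddr = 49 * 8 + 3 = 395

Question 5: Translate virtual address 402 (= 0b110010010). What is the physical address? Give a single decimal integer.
Answer: 298

Derivation:
vaddr = 402 = 0b110010010
Split: l1_idx=6, l2_idx=2, offset=2
L1[6] = 1
L2[1][2] = 37
paddr = 37 * 8 + 2 = 298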